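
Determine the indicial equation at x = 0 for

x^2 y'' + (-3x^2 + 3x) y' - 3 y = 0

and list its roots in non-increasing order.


Divide by x^2 to reach normal form y'' + P_1(x) y' + P_2(x) y = 0 with P_1(x) = -3 + 3/x and P_2(x) = -3/x^2.
x = 0 is a singular point because the y'-coefficient -3 + 3/x has a pole at x = 0 and the y-coefficient -3/x^2 has a pole at x = 0.
It is a regular singular point because x P_1(x) = p(x) = 3 - 3x and x^2 P_2(x) = q(x) = -3 are polynomials, hence analytic at x = 0.
p(0) = 3,  q(0) = -3.
Indicial equation: r(r-1) + p(0) r + q(0) = 0, i.e. r^2 + (p(0) - 1) r + q(0) = 0, i.e. r^2 + 2 r - 3 = 0.
Discriminant: (2)^2 - 4(-3) = 16, so r = (-2 ± 4)/2.
Solving: r_1 = 1, r_2 = -3.

indicial: r^2 + 2 r - 3 = 0; roots r_1 = 1, r_2 = -3


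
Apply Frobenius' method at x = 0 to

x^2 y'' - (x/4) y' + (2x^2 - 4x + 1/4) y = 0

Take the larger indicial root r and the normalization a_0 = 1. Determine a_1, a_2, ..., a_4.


Write in Frobenius form y'' + (p(x)/x) y' + (q(x)/x^2) y = 0:
  p(x) = -1/4,  q(x) = 2x^2 - 4x + 1/4.
Indicial equation: r(r-1) + (-1/4) r + (1/4) = 0 -> roots r_1 = 1, r_2 = 1/4.
Take r = r_1 = 1. Let y(x) = x^r sum_{n>=0} a_n x^n with a_0 = 1.
Substitute y = x^r sum a_n x^n and match x^{r+n}. The recurrence is
  D(n) a_n - 4 a_{n-1} + 2 a_{n-2} = 0,  where D(n) = (r+n)(r+n-1) + (-1/4)(r+n) + (1/4).
  a_n = [4 a_{n-1} - 2 a_{n-2}] / D(n).
Since the indicial polynomial factors as (r - r_1)(r - r_2), D(n) = (r_1 + n - r_1)(r_1 + n - r_2) = n(n + 3/4).
Evaluating step by step (a_0 = 1):
  n = 1: D(1) = 1(1 + 3/4) = 7/4; numerator = 4(1) = 4; a_1 = (4)/(7/4) = 16/7
  n = 2: D(2) = 2(2 + 3/4) = 11/2; numerator = 4(16/7) - 2(1) = 50/7; a_2 = (50/7)/(11/2) = 100/77
  n = 3: D(3) = 3(3 + 3/4) = 45/4; numerator = 4(100/77) - 2(16/7) = 48/77; a_3 = (48/77)/(45/4) = 64/1155
  n = 4: D(4) = 4(4 + 3/4) = 19; numerator = 4(64/1155) - 2(100/77) = -392/165; a_4 = (-392/165)/(19) = -392/3135

r = 1; a_0 = 1; a_1 = 16/7; a_2 = 100/77; a_3 = 64/1155; a_4 = -392/3135


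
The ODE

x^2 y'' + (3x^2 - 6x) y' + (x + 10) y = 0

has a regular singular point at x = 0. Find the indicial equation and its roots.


Divide by x^2 to reach normal form y'' + P_1(x) y' + P_2(x) y = 0 with P_1(x) = 3 - 6/x and P_2(x) = 1/x + 10/x^2.
x = 0 is a singular point because the y'-coefficient 3 - 6/x has a pole at x = 0 and the y-coefficient 1/x + 10/x^2 has a pole at x = 0.
It is a regular singular point because x P_1(x) = p(x) = 3x - 6 and x^2 P_2(x) = q(x) = x + 10 are polynomials, hence analytic at x = 0.
p(0) = -6,  q(0) = 10.
Indicial equation: r(r-1) + p(0) r + q(0) = 0, i.e. r^2 + (p(0) - 1) r + q(0) = 0, i.e. r^2 - 7 r + 10 = 0.
Discriminant: (-7)^2 - 4(10) = 9, so r = (7 ± 3)/2.
Solving: r_1 = 5, r_2 = 2.

indicial: r^2 - 7 r + 10 = 0; roots r_1 = 5, r_2 = 2


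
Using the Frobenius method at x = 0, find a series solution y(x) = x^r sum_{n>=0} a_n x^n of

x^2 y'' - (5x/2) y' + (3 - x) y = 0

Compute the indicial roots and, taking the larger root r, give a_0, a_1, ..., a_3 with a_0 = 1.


Write in Frobenius form y'' + (p(x)/x) y' + (q(x)/x^2) y = 0:
  p(x) = -5/2,  q(x) = 3 - x.
Indicial equation: r(r-1) + (-5/2) r + (3) = 0 -> roots r_1 = 2, r_2 = 3/2.
Take r = r_1 = 2. Let y(x) = x^r sum_{n>=0} a_n x^n with a_0 = 1.
Substitute y = x^r sum a_n x^n and match x^{r+n}. The recurrence is
  D(n) a_n - 1 a_{n-1} = 0,  where D(n) = (r+n)(r+n-1) + (-5/2)(r+n) + (3).
  a_n = 1 / D(n) * a_{n-1}.
Since the indicial polynomial factors as (r - r_1)(r - r_2), D(n) = (r_1 + n - r_1)(r_1 + n - r_2) = n(n + 1/2).
Evaluating step by step (a_0 = 1):
  n = 1: D(1) = 1(1 + 1/2) = 3/2; numerator = 1(1) = 1; a_1 = (1)/(3/2) = 2/3
  n = 2: D(2) = 2(2 + 1/2) = 5; numerator = 1(2/3) = 2/3; a_2 = (2/3)/(5) = 2/15
  n = 3: D(3) = 3(3 + 1/2) = 21/2; numerator = 1(2/15) = 2/15; a_3 = (2/15)/(21/2) = 4/315

r = 2; a_0 = 1; a_1 = 2/3; a_2 = 2/15; a_3 = 4/315


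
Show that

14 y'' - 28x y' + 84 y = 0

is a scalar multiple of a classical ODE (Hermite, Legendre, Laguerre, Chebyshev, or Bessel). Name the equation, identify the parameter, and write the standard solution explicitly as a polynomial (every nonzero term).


All three coefficients share the factor 14; dividing through by 14 gives  y'' - 2x y' + 6 y = 0.
This matches the Hermite equation y'' - 2x y' + 2n y = 0 with 2n = 6, so n = 3; the polynomial solution is H_3(x).
With y = sum_k a_k x^k, matching x^k gives (k+2)(k+1) a_{k+2} = 2(k - n) a_k = 2(k - 3) a_k. The right side vanishes at k = 3, so the series with the parity of 3 terminates at degree 3.
Standard normalization: leading coefficient of H_n is 2^n, so a_3 = 2^3 = 8. Work downward with a_k = (k+1)(k+2) a_{k+2} / (2(k - n)):
  a_1 = (2)(3)(8) / (2(1 - 3)) = 48/(-4) = -12
Hence H_3(x) = 8 x^3 - 12 x.

H_3(x); series = 8 x^3 - 12 x


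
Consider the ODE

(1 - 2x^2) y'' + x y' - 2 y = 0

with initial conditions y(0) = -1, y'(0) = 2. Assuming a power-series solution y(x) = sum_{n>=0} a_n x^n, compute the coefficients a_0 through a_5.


Ansatz: y(x) = sum_{n>=0} a_n x^n, so y'(x) = sum_{n>=1} n a_n x^(n-1) and y''(x) = sum_{n>=2} n(n-1) a_n x^(n-2).
Substitute into P(x) y'' + Q(x) y' + R(x) y = 0 with P(x) = 1 - 2x^2, Q(x) = x, R(x) = -2, and match powers of x.
Initial conditions: a_0 = -1, a_1 = 2.
Setting the coefficient of each power of x to zero and solving order by order (substituting the coefficients already found):
  x^0: 2 a_2 - 2 a_0 = 0  ->  2 a_2 = 2 a_0 = -2  ->  a_2 = -1
  x^1: 6 a_3 - a_1 = 0  ->  6 a_3 = a_1 = 2  ->  a_3 = 1/3
  x^2: 12 a_4 - 4 a_2 = 0  ->  12 a_4 = 4 a_2 = -4  ->  a_4 = -1/3
  x^3: 20 a_5 - 11 a_3 = 0  ->  20 a_5 = 11 a_3 = 11/3  ->  a_5 = 11/60
Truncated series: y(x) = -1 + 2 x - x^2 + (1/3) x^3 - (1/3) x^4 + (11/60) x^5 + O(x^6).

a_0 = -1; a_1 = 2; a_2 = -1; a_3 = 1/3; a_4 = -1/3; a_5 = 11/60


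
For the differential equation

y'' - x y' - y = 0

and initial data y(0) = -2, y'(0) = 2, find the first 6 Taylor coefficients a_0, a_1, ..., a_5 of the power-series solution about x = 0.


Ansatz: y(x) = sum_{n>=0} a_n x^n, so y'(x) = sum_{n>=1} n a_n x^(n-1) and y''(x) = sum_{n>=2} n(n-1) a_n x^(n-2).
Substitute into P(x) y'' + Q(x) y' + R(x) y = 0 with P(x) = 1, Q(x) = -x, R(x) = -1, and match powers of x.
Initial conditions: a_0 = -2, a_1 = 2.
Setting the coefficient of each power of x to zero and solving order by order (substituting the coefficients already found):
  x^0: 2 a_2 - a_0 = 0  ->  2 a_2 = a_0 = -2  ->  a_2 = -1
  x^1: 6 a_3 - 2 a_1 = 0  ->  6 a_3 = 2 a_1 = 4  ->  a_3 = 2/3
  x^2: 12 a_4 - 3 a_2 = 0  ->  12 a_4 = 3 a_2 = -3  ->  a_4 = -1/4
  x^3: 20 a_5 - 4 a_3 = 0  ->  20 a_5 = 4 a_3 = 8/3  ->  a_5 = 2/15
Truncated series: y(x) = -2 + 2 x - x^2 + (2/3) x^3 - (1/4) x^4 + (2/15) x^5 + O(x^6).

a_0 = -2; a_1 = 2; a_2 = -1; a_3 = 2/3; a_4 = -1/4; a_5 = 2/15


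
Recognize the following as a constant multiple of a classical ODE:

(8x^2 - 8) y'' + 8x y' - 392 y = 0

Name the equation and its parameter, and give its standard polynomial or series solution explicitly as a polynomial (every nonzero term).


All three coefficients share the factor -8; dividing through by -8 gives  (1 - x^2) y'' - x y' + 49 y = 0.
This matches the Chebyshev equation (1 - x^2) y'' - x y' + n^2 y = 0 (note the -x y' term, not -2x y') with n^2 = 49, so n = 7; the polynomial solution is T_7(x).
With y = sum_k a_k x^k, matching x^k gives (k+2)(k+1) a_{k+2} = (k^2 - n^2) a_k = (k - 7)(k + 7) a_k. The right side vanishes at k = 7, so the series with the parity of 7 terminates at degree 7.
Standard normalization: leading coefficient of T_n is 2^(n-1), so a_7 = 2^6 = 64. Work downward with a_k = (k+1)(k+2) a_{k+2} / ((k - 7)(k + 7)):
  a_5 = (6)(7)(64) / ((5 - 7)(5 + 7)) = 2688/(-24) = -112
  a_3 = (4)(5)(-112) / ((3 - 7)(3 + 7)) = -2240/(-40) = 56
  a_1 = (2)(3)(56) / ((1 - 7)(1 + 7)) = 336/(-48) = -7
Hence T_7(x) = 64 x^7 - 112 x^5 + 56 x^3 - 7 x.

T_7(x); series = 64 x^7 - 112 x^5 + 56 x^3 - 7 x


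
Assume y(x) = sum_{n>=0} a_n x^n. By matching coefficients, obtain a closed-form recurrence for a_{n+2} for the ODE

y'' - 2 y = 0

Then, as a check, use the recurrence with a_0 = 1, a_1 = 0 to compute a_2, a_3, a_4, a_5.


Substitute y = sum_n a_n x^n into y'' + (const) y = 0.
y''(x) = sum_{n>=0} (n+2)(n+1) a_{n+2} x^n.
The ODE becomes sum_n [(n+2)(n+1) a_{n+2} - 2 a_n] x^n = 0.
Setting each coefficient to zero gives the recurrence:
  (n+2)(n+1) a_{n+2} - 2 a_n = 0,
  a_{n+2} = 2 / ((n+1)(n+2)) a_n.

Check with a_0 = 1, a_1 = 0 (apply the recurrence for n = 0, 1, 2, 3): a_0 = 1, a_1 = 0, a_2 = 1, a_3 = 0, a_4 = 1/6, a_5 = 0.

a_{n+2} = 2/((n+1)(n+2)) * a_n; check: a_0 = 1, a_1 = 0, a_2 = 1, a_3 = 0, a_4 = 1/6, a_5 = 0


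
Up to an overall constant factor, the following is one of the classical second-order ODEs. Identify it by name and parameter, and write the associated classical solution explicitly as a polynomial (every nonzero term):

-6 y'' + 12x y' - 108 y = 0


All three coefficients share the factor -6; dividing through by -6 gives  y'' - 2x y' + 18 y = 0.
This matches the Hermite equation y'' - 2x y' + 2n y = 0 with 2n = 18, so n = 9; the polynomial solution is H_9(x).
With y = sum_k a_k x^k, matching x^k gives (k+2)(k+1) a_{k+2} = 2(k - n) a_k = 2(k - 9) a_k. The right side vanishes at k = 9, so the series with the parity of 9 terminates at degree 9.
Standard normalization: leading coefficient of H_n is 2^n, so a_9 = 2^9 = 512. Work downward with a_k = (k+1)(k+2) a_{k+2} / (2(k - n)):
  a_7 = (8)(9)(512) / (2(7 - 9)) = 36864/(-4) = -9216
  a_5 = (6)(7)(-9216) / (2(5 - 9)) = -387072/(-8) = 48384
  a_3 = (4)(5)(48384) / (2(3 - 9)) = 967680/(-12) = -80640
  a_1 = (2)(3)(-80640) / (2(1 - 9)) = -483840/(-16) = 30240
Hence H_9(x) = 512 x^9 - 9216 x^7 + 48384 x^5 - 80640 x^3 + 30240 x.

H_9(x); series = 512 x^9 - 9216 x^7 + 48384 x^5 - 80640 x^3 + 30240 x


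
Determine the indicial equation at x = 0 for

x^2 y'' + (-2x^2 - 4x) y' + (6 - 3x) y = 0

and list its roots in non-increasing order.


Divide by x^2 to reach normal form y'' + P_1(x) y' + P_2(x) y = 0 with P_1(x) = -2 - 4/x and P_2(x) = -3/x + 6/x^2.
x = 0 is a singular point because the y'-coefficient -2 - 4/x has a pole at x = 0 and the y-coefficient -3/x + 6/x^2 has a pole at x = 0.
It is a regular singular point because x P_1(x) = p(x) = -2x - 4 and x^2 P_2(x) = q(x) = 6 - 3x are polynomials, hence analytic at x = 0.
p(0) = -4,  q(0) = 6.
Indicial equation: r(r-1) + p(0) r + q(0) = 0, i.e. r^2 + (p(0) - 1) r + q(0) = 0, i.e. r^2 - 5 r + 6 = 0.
Discriminant: (-5)^2 - 4(6) = 1, so r = (5 ± 1)/2.
Solving: r_1 = 3, r_2 = 2.

indicial: r^2 - 5 r + 6 = 0; roots r_1 = 3, r_2 = 2


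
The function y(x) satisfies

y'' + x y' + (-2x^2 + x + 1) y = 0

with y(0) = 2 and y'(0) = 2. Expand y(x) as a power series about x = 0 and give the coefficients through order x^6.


Ansatz: y(x) = sum_{n>=0} a_n x^n, so y'(x) = sum_{n>=1} n a_n x^(n-1) and y''(x) = sum_{n>=2} n(n-1) a_n x^(n-2).
Substitute into P(x) y'' + Q(x) y' + R(x) y = 0 with P(x) = 1, Q(x) = x, R(x) = -2x^2 + x + 1, and match powers of x.
Initial conditions: a_0 = 2, a_1 = 2.
Setting the coefficient of each power of x to zero and solving order by order (substituting the coefficients already found):
  x^0: 2 a_2 + a_0 = 0  ->  2 a_2 = -a_0 = -2  ->  a_2 = -1
  x^1: 6 a_3 + 2 a_1 + a_0 = 0  ->  6 a_3 = -2 a_1 - a_0 = -6  ->  a_3 = -1
  x^2: 12 a_4 + 3 a_2 + a_1 - 2 a_0 = 0  ->  12 a_4 = -3 a_2 - a_1 + 2 a_0 = 5  ->  a_4 = 5/12
  x^3: 20 a_5 + 4 a_3 + a_2 - 2 a_1 = 0  ->  20 a_5 = -4 a_3 - a_2 + 2 a_1 = 9  ->  a_5 = 9/20
  x^4: 30 a_6 + 5 a_4 + a_3 - 2 a_2 = 0  ->  30 a_6 = -5 a_4 - a_3 + 2 a_2 = -37/12  ->  a_6 = -37/360
Truncated series: y(x) = 2 + 2 x - x^2 - x^3 + (5/12) x^4 + (9/20) x^5 - (37/360) x^6 + O(x^7).

a_0 = 2; a_1 = 2; a_2 = -1; a_3 = -1; a_4 = 5/12; a_5 = 9/20; a_6 = -37/360


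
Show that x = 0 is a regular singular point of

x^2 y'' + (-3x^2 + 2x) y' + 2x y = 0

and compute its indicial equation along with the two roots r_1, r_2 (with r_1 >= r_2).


Divide by x^2 to reach normal form y'' + P_1(x) y' + P_2(x) y = 0 with P_1(x) = -3 + 2/x and P_2(x) = 2/x.
x = 0 is a singular point because the y'-coefficient -3 + 2/x has a pole at x = 0 and the y-coefficient 2/x has a pole at x = 0.
It is a regular singular point because x P_1(x) = p(x) = 2 - 3x and x^2 P_2(x) = q(x) = 2x are polynomials, hence analytic at x = 0.
p(0) = 2,  q(0) = 0.
Indicial equation: r(r-1) + p(0) r + q(0) = 0, i.e. r^2 + (p(0) - 1) r + q(0) = 0, i.e. r^2 + 1 r = 0.
Discriminant: (1)^2 - 4(0) = 1, so r = (-1 ± 1)/2.
Solving: r_1 = 0, r_2 = -1.

indicial: r^2 + 1 r = 0; roots r_1 = 0, r_2 = -1


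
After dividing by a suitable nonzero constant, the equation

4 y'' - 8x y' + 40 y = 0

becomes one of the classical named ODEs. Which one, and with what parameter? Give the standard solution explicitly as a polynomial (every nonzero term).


All three coefficients share the factor 4; dividing through by 4 gives  y'' - 2x y' + 10 y = 0.
This matches the Hermite equation y'' - 2x y' + 2n y = 0 with 2n = 10, so n = 5; the polynomial solution is H_5(x).
With y = sum_k a_k x^k, matching x^k gives (k+2)(k+1) a_{k+2} = 2(k - n) a_k = 2(k - 5) a_k. The right side vanishes at k = 5, so the series with the parity of 5 terminates at degree 5.
Standard normalization: leading coefficient of H_n is 2^n, so a_5 = 2^5 = 32. Work downward with a_k = (k+1)(k+2) a_{k+2} / (2(k - n)):
  a_3 = (4)(5)(32) / (2(3 - 5)) = 640/(-4) = -160
  a_1 = (2)(3)(-160) / (2(1 - 5)) = -960/(-8) = 120
Hence H_5(x) = 32 x^5 - 160 x^3 + 120 x.

H_5(x); series = 32 x^5 - 160 x^3 + 120 x


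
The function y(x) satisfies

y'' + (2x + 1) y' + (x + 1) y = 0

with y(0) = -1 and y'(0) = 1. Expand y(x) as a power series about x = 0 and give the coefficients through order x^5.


Ansatz: y(x) = sum_{n>=0} a_n x^n, so y'(x) = sum_{n>=1} n a_n x^(n-1) and y''(x) = sum_{n>=2} n(n-1) a_n x^(n-2).
Substitute into P(x) y'' + Q(x) y' + R(x) y = 0 with P(x) = 1, Q(x) = 2x + 1, R(x) = x + 1, and match powers of x.
Initial conditions: a_0 = -1, a_1 = 1.
Setting the coefficient of each power of x to zero and solving order by order (substituting the coefficients already found):
  x^0: 2 a_2 + a_1 + a_0 = 0  ->  2 a_2 = -a_1 - a_0 = 0  ->  a_2 = 0
  x^1: 6 a_3 + 2 a_2 + 3 a_1 + a_0 = 0  ->  6 a_3 = -2 a_2 - 3 a_1 - a_0 = -2  ->  a_3 = -1/3
  x^2: 12 a_4 + 3 a_3 + 5 a_2 + a_1 = 0  ->  12 a_4 = -3 a_3 - 5 a_2 - a_1 = 0  ->  a_4 = 0
  x^3: 20 a_5 + 4 a_4 + 7 a_3 + a_2 = 0  ->  20 a_5 = -4 a_4 - 7 a_3 - a_2 = 7/3  ->  a_5 = 7/60
Truncated series: y(x) = -1 + x - (1/3) x^3 + (7/60) x^5 + O(x^6).

a_0 = -1; a_1 = 1; a_2 = 0; a_3 = -1/3; a_4 = 0; a_5 = 7/60


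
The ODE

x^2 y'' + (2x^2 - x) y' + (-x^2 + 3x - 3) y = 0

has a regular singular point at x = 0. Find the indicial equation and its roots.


Divide by x^2 to reach normal form y'' + P_1(x) y' + P_2(x) y = 0 with P_1(x) = 2 - 1/x and P_2(x) = -1 + 3/x - 3/x^2.
x = 0 is a singular point because the y'-coefficient 2 - 1/x has a pole at x = 0 and the y-coefficient -1 + 3/x - 3/x^2 has a pole at x = 0.
It is a regular singular point because x P_1(x) = p(x) = 2x - 1 and x^2 P_2(x) = q(x) = -x^2 + 3x - 3 are polynomials, hence analytic at x = 0.
p(0) = -1,  q(0) = -3.
Indicial equation: r(r-1) + p(0) r + q(0) = 0, i.e. r^2 + (p(0) - 1) r + q(0) = 0, i.e. r^2 - 2 r - 3 = 0.
Discriminant: (-2)^2 - 4(-3) = 16, so r = (2 ± 4)/2.
Solving: r_1 = 3, r_2 = -1.

indicial: r^2 - 2 r - 3 = 0; roots r_1 = 3, r_2 = -1


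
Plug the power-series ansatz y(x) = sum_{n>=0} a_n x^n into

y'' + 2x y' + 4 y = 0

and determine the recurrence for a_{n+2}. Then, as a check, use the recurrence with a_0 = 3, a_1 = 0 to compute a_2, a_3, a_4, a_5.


Substitute y = sum_n a_n x^n.
y''(x) has coefficient (n+2)(n+1) a_{n+2} at x^n;
2 x y'(x) has coefficient 2 n a_n at x^n (shift);
4 y(x) has coefficient 4 a_n at x^n.
Matching x^n: (n+2)(n+1) a_{n+2} + (2n + 4) a_n = 0.
Thus a_{n+2} = (-2n - 4) / ((n+1)(n+2)) * a_n.

Check with a_0 = 3, a_1 = 0 (apply the recurrence for n = 0, 1, 2, 3): a_0 = 3, a_1 = 0, a_2 = -6, a_3 = 0, a_4 = 4, a_5 = 0.

a_(n+2) = (-2n - 4) / ((n+1)(n+2)) * a_n; check: a_0 = 3, a_1 = 0, a_2 = -6, a_3 = 0, a_4 = 4, a_5 = 0


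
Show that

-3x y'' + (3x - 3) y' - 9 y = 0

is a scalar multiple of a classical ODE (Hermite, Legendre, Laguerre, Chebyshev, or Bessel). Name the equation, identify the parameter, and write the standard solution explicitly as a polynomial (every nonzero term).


All three coefficients share the factor -3; dividing through by -3 gives  x y'' + (1 - x) y' + 3 y = 0.
This matches the Laguerre equation x y'' + (1 - x) y' + n y = 0 with n = 3; the polynomial solution is L_3(x).
With y = sum_k a_k x^k, matching x^k gives (k+1)k a_{k+1} + (k+1) a_{k+1} - k a_k + n a_k = 0, i.e. (k+1)^2 a_{k+1} = (k - n) a_k = (k - 3) a_k. The right side vanishes at k = 3, so the series terminates at degree 3.
Standard normalization L_n(0) = 1 gives a_0 = 1. Work upward with a_{k+1} = (k - 3) a_k / (k+1)^2:
  a_1 = (0 - 3)(1) / 1^2 = -3/1 = -3
  a_2 = (1 - 3)(-3) / 2^2 = 6/4 = 3/2
  a_3 = (2 - 3)(3/2) / 3^2 = (-3/2)/9 = -1/6
Hence L_3(x) = -x^3/6 + 3 x^2/2 - 3 x + 1.

L_3(x); series = -x^3/6 + 3 x^2/2 - 3 x + 1


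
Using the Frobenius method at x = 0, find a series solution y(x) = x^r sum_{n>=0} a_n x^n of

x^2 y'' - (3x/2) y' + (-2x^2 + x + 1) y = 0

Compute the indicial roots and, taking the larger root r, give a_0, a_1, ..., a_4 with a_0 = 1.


Write in Frobenius form y'' + (p(x)/x) y' + (q(x)/x^2) y = 0:
  p(x) = -3/2,  q(x) = -2x^2 + x + 1.
Indicial equation: r(r-1) + (-3/2) r + (1) = 0 -> roots r_1 = 2, r_2 = 1/2.
Take r = r_1 = 2. Let y(x) = x^r sum_{n>=0} a_n x^n with a_0 = 1.
Substitute y = x^r sum a_n x^n and match x^{r+n}. The recurrence is
  D(n) a_n + 1 a_{n-1} - 2 a_{n-2} = 0,  where D(n) = (r+n)(r+n-1) + (-3/2)(r+n) + (1).
  a_n = [-1 a_{n-1} + 2 a_{n-2}] / D(n).
Since the indicial polynomial factors as (r - r_1)(r - r_2), D(n) = (r_1 + n - r_1)(r_1 + n - r_2) = n(n + 3/2).
Evaluating step by step (a_0 = 1):
  n = 1: D(1) = 1(1 + 3/2) = 5/2; numerator = -1(1) = -1; a_1 = (-1)/(5/2) = -2/5
  n = 2: D(2) = 2(2 + 3/2) = 7; numerator = -1(-2/5) + 2(1) = 12/5; a_2 = (12/5)/(7) = 12/35
  n = 3: D(3) = 3(3 + 3/2) = 27/2; numerator = -1(12/35) + 2(-2/5) = -8/7; a_3 = (-8/7)/(27/2) = -16/189
  n = 4: D(4) = 4(4 + 3/2) = 22; numerator = -1(-16/189) + 2(12/35) = 104/135; a_4 = (104/135)/(22) = 52/1485

r = 2; a_0 = 1; a_1 = -2/5; a_2 = 12/35; a_3 = -16/189; a_4 = 52/1485


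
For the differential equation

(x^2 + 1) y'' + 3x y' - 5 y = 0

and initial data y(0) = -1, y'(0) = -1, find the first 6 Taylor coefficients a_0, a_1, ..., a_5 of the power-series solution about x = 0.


Ansatz: y(x) = sum_{n>=0} a_n x^n, so y'(x) = sum_{n>=1} n a_n x^(n-1) and y''(x) = sum_{n>=2} n(n-1) a_n x^(n-2).
Substitute into P(x) y'' + Q(x) y' + R(x) y = 0 with P(x) = x^2 + 1, Q(x) = 3x, R(x) = -5, and match powers of x.
Initial conditions: a_0 = -1, a_1 = -1.
Setting the coefficient of each power of x to zero and solving order by order (substituting the coefficients already found):
  x^0: 2 a_2 - 5 a_0 = 0  ->  2 a_2 = 5 a_0 = -5  ->  a_2 = -5/2
  x^1: 6 a_3 - 2 a_1 = 0  ->  6 a_3 = 2 a_1 = -2  ->  a_3 = -1/3
  x^2: 12 a_4 + 3 a_2 = 0  ->  12 a_4 = -3 a_2 = 15/2  ->  a_4 = 5/8
  x^3: 20 a_5 + 10 a_3 = 0  ->  20 a_5 = -10 a_3 = 10/3  ->  a_5 = 1/6
Truncated series: y(x) = -1 - x - (5/2) x^2 - (1/3) x^3 + (5/8) x^4 + (1/6) x^5 + O(x^6).

a_0 = -1; a_1 = -1; a_2 = -5/2; a_3 = -1/3; a_4 = 5/8; a_5 = 1/6


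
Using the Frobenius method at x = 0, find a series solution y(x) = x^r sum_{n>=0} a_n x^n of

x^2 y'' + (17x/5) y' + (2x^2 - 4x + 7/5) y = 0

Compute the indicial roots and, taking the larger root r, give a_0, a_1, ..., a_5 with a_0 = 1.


Write in Frobenius form y'' + (p(x)/x) y' + (q(x)/x^2) y = 0:
  p(x) = 17/5,  q(x) = 2x^2 - 4x + 7/5.
Indicial equation: r(r-1) + (17/5) r + (7/5) = 0 -> roots r_1 = -1, r_2 = -7/5.
Take r = r_1 = -1. Let y(x) = x^r sum_{n>=0} a_n x^n with a_0 = 1.
Substitute y = x^r sum a_n x^n and match x^{r+n}. The recurrence is
  D(n) a_n - 4 a_{n-1} + 2 a_{n-2} = 0,  where D(n) = (r+n)(r+n-1) + (17/5)(r+n) + (7/5).
  a_n = [4 a_{n-1} - 2 a_{n-2}] / D(n).
Since the indicial polynomial factors as (r - r_1)(r - r_2), D(n) = (r_1 + n - r_1)(r_1 + n - r_2) = n(n + 2/5).
Evaluating step by step (a_0 = 1):
  n = 1: D(1) = 1(1 + 2/5) = 7/5; numerator = 4(1) = 4; a_1 = (4)/(7/5) = 20/7
  n = 2: D(2) = 2(2 + 2/5) = 24/5; numerator = 4(20/7) - 2(1) = 66/7; a_2 = (66/7)/(24/5) = 55/28
  n = 3: D(3) = 3(3 + 2/5) = 51/5; numerator = 4(55/28) - 2(20/7) = 15/7; a_3 = (15/7)/(51/5) = 25/119
  n = 4: D(4) = 4(4 + 2/5) = 88/5; numerator = 4(25/119) - 2(55/28) = -105/34; a_4 = (-105/34)/(88/5) = -525/2992
  n = 5: D(5) = 5(5 + 2/5) = 27; numerator = 4(-525/2992) - 2(25/119) = -5875/5236; a_5 = (-5875/5236)/(27) = -5875/141372

r = -1; a_0 = 1; a_1 = 20/7; a_2 = 55/28; a_3 = 25/119; a_4 = -525/2992; a_5 = -5875/141372


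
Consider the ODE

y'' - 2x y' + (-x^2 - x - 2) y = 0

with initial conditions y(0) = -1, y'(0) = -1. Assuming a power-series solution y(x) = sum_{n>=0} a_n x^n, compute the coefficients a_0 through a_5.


Ansatz: y(x) = sum_{n>=0} a_n x^n, so y'(x) = sum_{n>=1} n a_n x^(n-1) and y''(x) = sum_{n>=2} n(n-1) a_n x^(n-2).
Substitute into P(x) y'' + Q(x) y' + R(x) y = 0 with P(x) = 1, Q(x) = -2x, R(x) = -x^2 - x - 2, and match powers of x.
Initial conditions: a_0 = -1, a_1 = -1.
Setting the coefficient of each power of x to zero and solving order by order (substituting the coefficients already found):
  x^0: 2 a_2 - 2 a_0 = 0  ->  2 a_2 = 2 a_0 = -2  ->  a_2 = -1
  x^1: 6 a_3 - 4 a_1 - a_0 = 0  ->  6 a_3 = 4 a_1 + a_0 = -5  ->  a_3 = -5/6
  x^2: 12 a_4 - 6 a_2 - a_1 - a_0 = 0  ->  12 a_4 = 6 a_2 + a_1 + a_0 = -8  ->  a_4 = -2/3
  x^3: 20 a_5 - 8 a_3 - a_2 - a_1 = 0  ->  20 a_5 = 8 a_3 + a_2 + a_1 = -26/3  ->  a_5 = -13/30
Truncated series: y(x) = -1 - x - x^2 - (5/6) x^3 - (2/3) x^4 - (13/30) x^5 + O(x^6).

a_0 = -1; a_1 = -1; a_2 = -1; a_3 = -5/6; a_4 = -2/3; a_5 = -13/30


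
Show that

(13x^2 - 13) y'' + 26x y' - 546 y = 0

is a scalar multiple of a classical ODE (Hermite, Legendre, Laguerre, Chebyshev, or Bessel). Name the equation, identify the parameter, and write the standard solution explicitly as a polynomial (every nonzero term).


All three coefficients share the factor -13; dividing through by -13 gives  (1 - x^2) y'' - 2x y' + 42 y = 0.
This matches the Legendre equation (1 - x^2) y'' - 2x y' + n(n+1) y = 0 (note the -2x y' term) with n(n+1) = 42, so n = 6; the polynomial solution is P_6(x).
With y = sum_k a_k x^k, matching x^k gives (k+2)(k+1) a_{k+2} = [k(k+1) - n(n+1)] a_k = (k - 6)(k + 7) a_k. The right side vanishes at k = 6, so the series with the parity of 6 terminates at degree 6.
Standard normalization (P_n(1) = 1): leading coefficient (2n)!/(2^n (n!)^2) = 479001600/(64*518400) = 231/16, so a_6 = 231/16. Work downward with a_k = (k+1)(k+2) a_{k+2} / ((k - 6)(k + 7)):
  a_4 = (5)(6)(231/16) / ((4 - 6)(4 + 7)) = (3465/8)/(-22) = -315/16
  a_2 = (3)(4)(-315/16) / ((2 - 6)(2 + 7)) = (-945/4)/(-36) = 105/16
  a_0 = (1)(2)(105/16) / ((0 - 6)(0 + 7)) = (105/8)/(-42) = -5/16
Hence P_6(x) = 231 x^6/16 - 315 x^4/16 + 105 x^2/16 - 5/16.

P_6(x); series = 231 x^6/16 - 315 x^4/16 + 105 x^2/16 - 5/16


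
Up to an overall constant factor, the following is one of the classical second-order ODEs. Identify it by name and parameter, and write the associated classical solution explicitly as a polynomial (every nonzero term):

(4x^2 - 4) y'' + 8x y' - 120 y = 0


All three coefficients share the factor -4; dividing through by -4 gives  (1 - x^2) y'' - 2x y' + 30 y = 0.
This matches the Legendre equation (1 - x^2) y'' - 2x y' + n(n+1) y = 0 (note the -2x y' term) with n(n+1) = 30, so n = 5; the polynomial solution is P_5(x).
With y = sum_k a_k x^k, matching x^k gives (k+2)(k+1) a_{k+2} = [k(k+1) - n(n+1)] a_k = (k - 5)(k + 6) a_k. The right side vanishes at k = 5, so the series with the parity of 5 terminates at degree 5.
Standard normalization (P_n(1) = 1): leading coefficient (2n)!/(2^n (n!)^2) = 3628800/(32*14400) = 63/8, so a_5 = 63/8. Work downward with a_k = (k+1)(k+2) a_{k+2} / ((k - 5)(k + 6)):
  a_3 = (4)(5)(63/8) / ((3 - 5)(3 + 6)) = (315/2)/(-18) = -35/4
  a_1 = (2)(3)(-35/4) / ((1 - 5)(1 + 6)) = (-105/2)/(-28) = 15/8
Hence P_5(x) = 63 x^5/8 - 35 x^3/4 + 15 x/8.

P_5(x); series = 63 x^5/8 - 35 x^3/4 + 15 x/8


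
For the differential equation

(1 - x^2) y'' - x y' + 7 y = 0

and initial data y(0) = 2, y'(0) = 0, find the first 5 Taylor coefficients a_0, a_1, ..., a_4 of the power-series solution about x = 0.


Ansatz: y(x) = sum_{n>=0} a_n x^n, so y'(x) = sum_{n>=1} n a_n x^(n-1) and y''(x) = sum_{n>=2} n(n-1) a_n x^(n-2).
Substitute into P(x) y'' + Q(x) y' + R(x) y = 0 with P(x) = 1 - x^2, Q(x) = -x, R(x) = 7, and match powers of x.
Initial conditions: a_0 = 2, a_1 = 0.
Setting the coefficient of each power of x to zero and solving order by order (substituting the coefficients already found):
  x^0: 2 a_2 + 7 a_0 = 0  ->  2 a_2 = -7 a_0 = -14  ->  a_2 = -7
  x^1: 6 a_3 + 6 a_1 = 0  ->  6 a_3 = -6 a_1 = 0  ->  a_3 = 0
  x^2: 12 a_4 + 3 a_2 = 0  ->  12 a_4 = -3 a_2 = 21  ->  a_4 = 7/4
Truncated series: y(x) = 2 - 7 x^2 + (7/4) x^4 + O(x^5).

a_0 = 2; a_1 = 0; a_2 = -7; a_3 = 0; a_4 = 7/4


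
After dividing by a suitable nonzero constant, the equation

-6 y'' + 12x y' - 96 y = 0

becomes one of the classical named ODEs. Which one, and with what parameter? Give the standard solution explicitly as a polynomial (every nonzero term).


All three coefficients share the factor -6; dividing through by -6 gives  y'' - 2x y' + 16 y = 0.
This matches the Hermite equation y'' - 2x y' + 2n y = 0 with 2n = 16, so n = 8; the polynomial solution is H_8(x).
With y = sum_k a_k x^k, matching x^k gives (k+2)(k+1) a_{k+2} = 2(k - n) a_k = 2(k - 8) a_k. The right side vanishes at k = 8, so the series with the parity of 8 terminates at degree 8.
Standard normalization: leading coefficient of H_n is 2^n, so a_8 = 2^8 = 256. Work downward with a_k = (k+1)(k+2) a_{k+2} / (2(k - n)):
  a_6 = (7)(8)(256) / (2(6 - 8)) = 14336/(-4) = -3584
  a_4 = (5)(6)(-3584) / (2(4 - 8)) = -107520/(-8) = 13440
  a_2 = (3)(4)(13440) / (2(2 - 8)) = 161280/(-12) = -13440
  a_0 = (1)(2)(-13440) / (2(0 - 8)) = -26880/(-16) = 1680
Hence H_8(x) = 256 x^8 - 3584 x^6 + 13440 x^4 - 13440 x^2 + 1680.

H_8(x); series = 256 x^8 - 3584 x^6 + 13440 x^4 - 13440 x^2 + 1680


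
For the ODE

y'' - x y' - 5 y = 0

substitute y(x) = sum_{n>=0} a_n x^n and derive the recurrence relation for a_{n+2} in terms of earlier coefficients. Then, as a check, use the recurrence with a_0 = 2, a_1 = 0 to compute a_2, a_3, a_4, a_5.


Substitute y = sum_n a_n x^n.
y''(x) has coefficient (n+2)(n+1) a_{n+2} at x^n;
-x y'(x) has coefficient -n a_n at x^n (shift);
-5 y(x) has coefficient -5 a_n at x^n.
Matching x^n: (n+2)(n+1) a_{n+2} + (-n - 5) a_n = 0.
Thus a_{n+2} = (n + 5) / ((n+1)(n+2)) * a_n.

Check with a_0 = 2, a_1 = 0 (apply the recurrence for n = 0, 1, 2, 3): a_0 = 2, a_1 = 0, a_2 = 5, a_3 = 0, a_4 = 35/12, a_5 = 0.

a_(n+2) = (n + 5) / ((n+1)(n+2)) * a_n; check: a_0 = 2, a_1 = 0, a_2 = 5, a_3 = 0, a_4 = 35/12, a_5 = 0


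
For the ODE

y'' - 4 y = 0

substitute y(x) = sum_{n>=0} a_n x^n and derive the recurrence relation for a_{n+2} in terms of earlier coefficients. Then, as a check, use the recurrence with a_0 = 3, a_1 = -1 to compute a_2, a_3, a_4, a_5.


Substitute y = sum_n a_n x^n into y'' + (const) y = 0.
y''(x) = sum_{n>=0} (n+2)(n+1) a_{n+2} x^n.
The ODE becomes sum_n [(n+2)(n+1) a_{n+2} - 4 a_n] x^n = 0.
Setting each coefficient to zero gives the recurrence:
  (n+2)(n+1) a_{n+2} - 4 a_n = 0,
  a_{n+2} = 4 / ((n+1)(n+2)) a_n.

Check with a_0 = 3, a_1 = -1 (apply the recurrence for n = 0, 1, 2, 3): a_0 = 3, a_1 = -1, a_2 = 6, a_3 = -2/3, a_4 = 2, a_5 = -2/15.

a_{n+2} = 4/((n+1)(n+2)) * a_n; check: a_0 = 3, a_1 = -1, a_2 = 6, a_3 = -2/3, a_4 = 2, a_5 = -2/15


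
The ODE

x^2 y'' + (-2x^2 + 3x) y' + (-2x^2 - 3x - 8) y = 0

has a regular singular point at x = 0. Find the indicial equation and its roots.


Divide by x^2 to reach normal form y'' + P_1(x) y' + P_2(x) y = 0 with P_1(x) = -2 + 3/x and P_2(x) = -2 - 3/x - 8/x^2.
x = 0 is a singular point because the y'-coefficient -2 + 3/x has a pole at x = 0 and the y-coefficient -2 - 3/x - 8/x^2 has a pole at x = 0.
It is a regular singular point because x P_1(x) = p(x) = 3 - 2x and x^2 P_2(x) = q(x) = -2x^2 - 3x - 8 are polynomials, hence analytic at x = 0.
p(0) = 3,  q(0) = -8.
Indicial equation: r(r-1) + p(0) r + q(0) = 0, i.e. r^2 + (p(0) - 1) r + q(0) = 0, i.e. r^2 + 2 r - 8 = 0.
Discriminant: (2)^2 - 4(-8) = 36, so r = (-2 ± 6)/2.
Solving: r_1 = 2, r_2 = -4.

indicial: r^2 + 2 r - 8 = 0; roots r_1 = 2, r_2 = -4


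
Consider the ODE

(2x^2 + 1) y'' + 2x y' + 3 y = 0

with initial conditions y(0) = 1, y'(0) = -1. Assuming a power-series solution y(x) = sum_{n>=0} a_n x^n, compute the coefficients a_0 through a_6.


Ansatz: y(x) = sum_{n>=0} a_n x^n, so y'(x) = sum_{n>=1} n a_n x^(n-1) and y''(x) = sum_{n>=2} n(n-1) a_n x^(n-2).
Substitute into P(x) y'' + Q(x) y' + R(x) y = 0 with P(x) = 2x^2 + 1, Q(x) = 2x, R(x) = 3, and match powers of x.
Initial conditions: a_0 = 1, a_1 = -1.
Setting the coefficient of each power of x to zero and solving order by order (substituting the coefficients already found):
  x^0: 2 a_2 + 3 a_0 = 0  ->  2 a_2 = -3 a_0 = -3  ->  a_2 = -3/2
  x^1: 6 a_3 + 5 a_1 = 0  ->  6 a_3 = -5 a_1 = 5  ->  a_3 = 5/6
  x^2: 12 a_4 + 11 a_2 = 0  ->  12 a_4 = -11 a_2 = 33/2  ->  a_4 = 11/8
  x^3: 20 a_5 + 21 a_3 = 0  ->  20 a_5 = -21 a_3 = -35/2  ->  a_5 = -7/8
  x^4: 30 a_6 + 35 a_4 = 0  ->  30 a_6 = -35 a_4 = -385/8  ->  a_6 = -77/48
Truncated series: y(x) = 1 - x - (3/2) x^2 + (5/6) x^3 + (11/8) x^4 - (7/8) x^5 - (77/48) x^6 + O(x^7).

a_0 = 1; a_1 = -1; a_2 = -3/2; a_3 = 5/6; a_4 = 11/8; a_5 = -7/8; a_6 = -77/48


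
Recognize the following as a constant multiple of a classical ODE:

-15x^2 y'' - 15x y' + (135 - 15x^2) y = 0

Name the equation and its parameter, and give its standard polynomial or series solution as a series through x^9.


All three coefficients share the factor -15; dividing through by -15 gives  x^2 y'' + x y' + (x^2 - 9) y = 0.
This matches the Bessel equation x^2 y'' + x y' + (x^2 - nu^2) y = 0 with nu^2 = 9, so nu = 3; the solution bounded at x = 0 is J_3(x).
Frobenius at x = 0: indicial roots ±nu; for r = nu the recurrence k(k + 2nu) c_k = -c_{k-2} gives the standard series J_nu(x) = sum_{k>=0} (-1)^k / (k! (k+nu)!) (x/2)^(2k+nu). Evaluate the first 4 terms:
  k = 0: (-1)^0 / (0! * 3! * 2^3) x^3 = 1/(1*6*8) x^3 = (1/48) x^3
  k = 1: (-1)^1 / (1! * 4! * 2^5) x^5 = -1/(1*24*32) x^5 = (-1/768) x^5
  k = 2: (-1)^2 / (2! * 5! * 2^7) x^7 = 1/(2*120*128) x^7 = (1/30720) x^7
  k = 3: (-1)^3 / (3! * 6! * 2^9) x^9 = -1/(6*720*512) x^9 = (-1/2211840) x^9
Hence J_3(x) = -x^9/2211840 + x^7/30720 - x^5/768 + x^3/48 + ....

J_3(x); series = -x^9/2211840 + x^7/30720 - x^5/768 + x^3/48


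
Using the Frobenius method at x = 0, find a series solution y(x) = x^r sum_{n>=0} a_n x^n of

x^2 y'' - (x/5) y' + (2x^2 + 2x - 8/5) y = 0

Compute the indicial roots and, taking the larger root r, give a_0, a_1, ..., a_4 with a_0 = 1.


Write in Frobenius form y'' + (p(x)/x) y' + (q(x)/x^2) y = 0:
  p(x) = -1/5,  q(x) = 2x^2 + 2x - 8/5.
Indicial equation: r(r-1) + (-1/5) r + (-8/5) = 0 -> roots r_1 = 2, r_2 = -4/5.
Take r = r_1 = 2. Let y(x) = x^r sum_{n>=0} a_n x^n with a_0 = 1.
Substitute y = x^r sum a_n x^n and match x^{r+n}. The recurrence is
  D(n) a_n + 2 a_{n-1} + 2 a_{n-2} = 0,  where D(n) = (r+n)(r+n-1) + (-1/5)(r+n) + (-8/5).
  a_n = [-2 a_{n-1} - 2 a_{n-2}] / D(n).
Since the indicial polynomial factors as (r - r_1)(r - r_2), D(n) = (r_1 + n - r_1)(r_1 + n - r_2) = n(n + 14/5).
Evaluating step by step (a_0 = 1):
  n = 1: D(1) = 1(1 + 14/5) = 19/5; numerator = -2(1) = -2; a_1 = (-2)/(19/5) = -10/19
  n = 2: D(2) = 2(2 + 14/5) = 48/5; numerator = -2(-10/19) - 2(1) = -18/19; a_2 = (-18/19)/(48/5) = -15/152
  n = 3: D(3) = 3(3 + 14/5) = 87/5; numerator = -2(-15/152) - 2(-10/19) = 5/4; a_3 = (5/4)/(87/5) = 25/348
  n = 4: D(4) = 4(4 + 14/5) = 136/5; numerator = -2(25/348) - 2(-15/152) = 355/6612; a_4 = (355/6612)/(136/5) = 1775/899232

r = 2; a_0 = 1; a_1 = -10/19; a_2 = -15/152; a_3 = 25/348; a_4 = 1775/899232


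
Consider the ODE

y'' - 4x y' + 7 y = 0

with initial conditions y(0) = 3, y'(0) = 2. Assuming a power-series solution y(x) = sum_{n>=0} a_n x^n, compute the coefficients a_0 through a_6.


Ansatz: y(x) = sum_{n>=0} a_n x^n, so y'(x) = sum_{n>=1} n a_n x^(n-1) and y''(x) = sum_{n>=2} n(n-1) a_n x^(n-2).
Substitute into P(x) y'' + Q(x) y' + R(x) y = 0 with P(x) = 1, Q(x) = -4x, R(x) = 7, and match powers of x.
Initial conditions: a_0 = 3, a_1 = 2.
Setting the coefficient of each power of x to zero and solving order by order (substituting the coefficients already found):
  x^0: 2 a_2 + 7 a_0 = 0  ->  2 a_2 = -7 a_0 = -21  ->  a_2 = -21/2
  x^1: 6 a_3 + 3 a_1 = 0  ->  6 a_3 = -3 a_1 = -6  ->  a_3 = -1
  x^2: 12 a_4 - a_2 = 0  ->  12 a_4 = a_2 = -21/2  ->  a_4 = -7/8
  x^3: 20 a_5 - 5 a_3 = 0  ->  20 a_5 = 5 a_3 = -5  ->  a_5 = -1/4
  x^4: 30 a_6 - 9 a_4 = 0  ->  30 a_6 = 9 a_4 = -63/8  ->  a_6 = -21/80
Truncated series: y(x) = 3 + 2 x - (21/2) x^2 - x^3 - (7/8) x^4 - (1/4) x^5 - (21/80) x^6 + O(x^7).

a_0 = 3; a_1 = 2; a_2 = -21/2; a_3 = -1; a_4 = -7/8; a_5 = -1/4; a_6 = -21/80


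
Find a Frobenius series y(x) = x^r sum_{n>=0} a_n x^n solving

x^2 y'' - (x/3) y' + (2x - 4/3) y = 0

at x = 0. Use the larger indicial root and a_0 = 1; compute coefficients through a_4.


Write in Frobenius form y'' + (p(x)/x) y' + (q(x)/x^2) y = 0:
  p(x) = -1/3,  q(x) = 2x - 4/3.
Indicial equation: r(r-1) + (-1/3) r + (-4/3) = 0 -> roots r_1 = 2, r_2 = -2/3.
Take r = r_1 = 2. Let y(x) = x^r sum_{n>=0} a_n x^n with a_0 = 1.
Substitute y = x^r sum a_n x^n and match x^{r+n}. The recurrence is
  D(n) a_n + 2 a_{n-1} = 0,  where D(n) = (r+n)(r+n-1) + (-1/3)(r+n) + (-4/3).
  a_n = -2 / D(n) * a_{n-1}.
Since the indicial polynomial factors as (r - r_1)(r - r_2), D(n) = (r_1 + n - r_1)(r_1 + n - r_2) = n(n + 8/3).
Evaluating step by step (a_0 = 1):
  n = 1: D(1) = 1(1 + 8/3) = 11/3; numerator = -2(1) = -2; a_1 = (-2)/(11/3) = -6/11
  n = 2: D(2) = 2(2 + 8/3) = 28/3; numerator = -2(-6/11) = 12/11; a_2 = (12/11)/(28/3) = 9/77
  n = 3: D(3) = 3(3 + 8/3) = 17; numerator = -2(9/77) = -18/77; a_3 = (-18/77)/(17) = -18/1309
  n = 4: D(4) = 4(4 + 8/3) = 80/3; numerator = -2(-18/1309) = 36/1309; a_4 = (36/1309)/(80/3) = 27/26180

r = 2; a_0 = 1; a_1 = -6/11; a_2 = 9/77; a_3 = -18/1309; a_4 = 27/26180


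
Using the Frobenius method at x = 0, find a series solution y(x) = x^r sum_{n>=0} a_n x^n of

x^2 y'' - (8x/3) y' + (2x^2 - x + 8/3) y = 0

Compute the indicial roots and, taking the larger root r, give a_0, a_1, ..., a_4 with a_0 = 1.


Write in Frobenius form y'' + (p(x)/x) y' + (q(x)/x^2) y = 0:
  p(x) = -8/3,  q(x) = 2x^2 - x + 8/3.
Indicial equation: r(r-1) + (-8/3) r + (8/3) = 0 -> roots r_1 = 8/3, r_2 = 1.
Take r = r_1 = 8/3. Let y(x) = x^r sum_{n>=0} a_n x^n with a_0 = 1.
Substitute y = x^r sum a_n x^n and match x^{r+n}. The recurrence is
  D(n) a_n - 1 a_{n-1} + 2 a_{n-2} = 0,  where D(n) = (r+n)(r+n-1) + (-8/3)(r+n) + (8/3).
  a_n = [1 a_{n-1} - 2 a_{n-2}] / D(n).
Since the indicial polynomial factors as (r - r_1)(r - r_2), D(n) = (r_1 + n - r_1)(r_1 + n - r_2) = n(n + 5/3).
Evaluating step by step (a_0 = 1):
  n = 1: D(1) = 1(1 + 5/3) = 8/3; numerator = 1(1) = 1; a_1 = (1)/(8/3) = 3/8
  n = 2: D(2) = 2(2 + 5/3) = 22/3; numerator = 1(3/8) - 2(1) = -13/8; a_2 = (-13/8)/(22/3) = -39/176
  n = 3: D(3) = 3(3 + 5/3) = 14; numerator = 1(-39/176) - 2(3/8) = -171/176; a_3 = (-171/176)/(14) = -171/2464
  n = 4: D(4) = 4(4 + 5/3) = 68/3; numerator = 1(-171/2464) - 2(-39/176) = 921/2464; a_4 = (921/2464)/(68/3) = 2763/167552

r = 8/3; a_0 = 1; a_1 = 3/8; a_2 = -39/176; a_3 = -171/2464; a_4 = 2763/167552


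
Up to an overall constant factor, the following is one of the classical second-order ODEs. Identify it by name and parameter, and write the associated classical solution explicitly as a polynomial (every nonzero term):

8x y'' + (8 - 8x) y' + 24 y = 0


All three coefficients share the factor 8; dividing through by 8 gives  x y'' + (1 - x) y' + 3 y = 0.
This matches the Laguerre equation x y'' + (1 - x) y' + n y = 0 with n = 3; the polynomial solution is L_3(x).
With y = sum_k a_k x^k, matching x^k gives (k+1)k a_{k+1} + (k+1) a_{k+1} - k a_k + n a_k = 0, i.e. (k+1)^2 a_{k+1} = (k - n) a_k = (k - 3) a_k. The right side vanishes at k = 3, so the series terminates at degree 3.
Standard normalization L_n(0) = 1 gives a_0 = 1. Work upward with a_{k+1} = (k - 3) a_k / (k+1)^2:
  a_1 = (0 - 3)(1) / 1^2 = -3/1 = -3
  a_2 = (1 - 3)(-3) / 2^2 = 6/4 = 3/2
  a_3 = (2 - 3)(3/2) / 3^2 = (-3/2)/9 = -1/6
Hence L_3(x) = -x^3/6 + 3 x^2/2 - 3 x + 1.

L_3(x); series = -x^3/6 + 3 x^2/2 - 3 x + 1


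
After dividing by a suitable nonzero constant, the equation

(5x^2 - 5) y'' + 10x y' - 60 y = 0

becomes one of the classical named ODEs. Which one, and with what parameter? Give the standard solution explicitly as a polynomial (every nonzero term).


All three coefficients share the factor -5; dividing through by -5 gives  (1 - x^2) y'' - 2x y' + 12 y = 0.
This matches the Legendre equation (1 - x^2) y'' - 2x y' + n(n+1) y = 0 (note the -2x y' term) with n(n+1) = 12, so n = 3; the polynomial solution is P_3(x).
With y = sum_k a_k x^k, matching x^k gives (k+2)(k+1) a_{k+2} = [k(k+1) - n(n+1)] a_k = (k - 3)(k + 4) a_k. The right side vanishes at k = 3, so the series with the parity of 3 terminates at degree 3.
Standard normalization (P_n(1) = 1): leading coefficient (2n)!/(2^n (n!)^2) = 720/(8*36) = 5/2, so a_3 = 5/2. Work downward with a_k = (k+1)(k+2) a_{k+2} / ((k - 3)(k + 4)):
  a_1 = (2)(3)(5/2) / ((1 - 3)(1 + 4)) = 15/(-10) = -3/2
Hence P_3(x) = 5 x^3/2 - 3 x/2.

P_3(x); series = 5 x^3/2 - 3 x/2


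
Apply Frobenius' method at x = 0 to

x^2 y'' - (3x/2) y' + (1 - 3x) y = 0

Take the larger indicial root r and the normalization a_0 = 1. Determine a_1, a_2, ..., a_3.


Write in Frobenius form y'' + (p(x)/x) y' + (q(x)/x^2) y = 0:
  p(x) = -3/2,  q(x) = 1 - 3x.
Indicial equation: r(r-1) + (-3/2) r + (1) = 0 -> roots r_1 = 2, r_2 = 1/2.
Take r = r_1 = 2. Let y(x) = x^r sum_{n>=0} a_n x^n with a_0 = 1.
Substitute y = x^r sum a_n x^n and match x^{r+n}. The recurrence is
  D(n) a_n - 3 a_{n-1} = 0,  where D(n) = (r+n)(r+n-1) + (-3/2)(r+n) + (1).
  a_n = 3 / D(n) * a_{n-1}.
Since the indicial polynomial factors as (r - r_1)(r - r_2), D(n) = (r_1 + n - r_1)(r_1 + n - r_2) = n(n + 3/2).
Evaluating step by step (a_0 = 1):
  n = 1: D(1) = 1(1 + 3/2) = 5/2; numerator = 3(1) = 3; a_1 = (3)/(5/2) = 6/5
  n = 2: D(2) = 2(2 + 3/2) = 7; numerator = 3(6/5) = 18/5; a_2 = (18/5)/(7) = 18/35
  n = 3: D(3) = 3(3 + 3/2) = 27/2; numerator = 3(18/35) = 54/35; a_3 = (54/35)/(27/2) = 4/35

r = 2; a_0 = 1; a_1 = 6/5; a_2 = 18/35; a_3 = 4/35


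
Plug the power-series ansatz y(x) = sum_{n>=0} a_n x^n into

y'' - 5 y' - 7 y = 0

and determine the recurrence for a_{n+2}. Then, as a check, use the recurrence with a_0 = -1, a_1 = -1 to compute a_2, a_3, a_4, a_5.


Substitute y = sum_n a_n x^n.
y''(x) has coefficient (n+2)(n+1) a_{n+2} at x^n;
-5 y'(x) has coefficient -5 (n+1) a_{n+1} at x^n;
-7 y(x) has coefficient -7 a_n at x^n.
Matching x^n: (n+2)(n+1) a_{n+2} - 5 (n+1) a_{n+1} - 7 a_n = 0.
Thus a_{n+2} = [5 (n+1) a_{n+1} + 7 a_n] / ((n+1)(n+2)).

Check with a_0 = -1, a_1 = -1 (apply the recurrence for n = 0, 1, 2, 3): a_0 = -1, a_1 = -1, a_2 = -6, a_3 = -67/6, a_4 = -419/24, a_5 = -641/30.

a_(n+2) = [5 (n+1) a_(n+1) + 7 a_n] / ((n+1)(n+2)); check: a_0 = -1, a_1 = -1, a_2 = -6, a_3 = -67/6, a_4 = -419/24, a_5 = -641/30


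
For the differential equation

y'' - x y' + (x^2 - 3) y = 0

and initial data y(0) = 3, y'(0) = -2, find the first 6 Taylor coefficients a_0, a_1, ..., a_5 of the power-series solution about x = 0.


Ansatz: y(x) = sum_{n>=0} a_n x^n, so y'(x) = sum_{n>=1} n a_n x^(n-1) and y''(x) = sum_{n>=2} n(n-1) a_n x^(n-2).
Substitute into P(x) y'' + Q(x) y' + R(x) y = 0 with P(x) = 1, Q(x) = -x, R(x) = x^2 - 3, and match powers of x.
Initial conditions: a_0 = 3, a_1 = -2.
Setting the coefficient of each power of x to zero and solving order by order (substituting the coefficients already found):
  x^0: 2 a_2 - 3 a_0 = 0  ->  2 a_2 = 3 a_0 = 9  ->  a_2 = 9/2
  x^1: 6 a_3 - 4 a_1 = 0  ->  6 a_3 = 4 a_1 = -8  ->  a_3 = -4/3
  x^2: 12 a_4 - 5 a_2 + a_0 = 0  ->  12 a_4 = 5 a_2 - a_0 = 39/2  ->  a_4 = 13/8
  x^3: 20 a_5 - 6 a_3 + a_1 = 0  ->  20 a_5 = 6 a_3 - a_1 = -6  ->  a_5 = -3/10
Truncated series: y(x) = 3 - 2 x + (9/2) x^2 - (4/3) x^3 + (13/8) x^4 - (3/10) x^5 + O(x^6).

a_0 = 3; a_1 = -2; a_2 = 9/2; a_3 = -4/3; a_4 = 13/8; a_5 = -3/10
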